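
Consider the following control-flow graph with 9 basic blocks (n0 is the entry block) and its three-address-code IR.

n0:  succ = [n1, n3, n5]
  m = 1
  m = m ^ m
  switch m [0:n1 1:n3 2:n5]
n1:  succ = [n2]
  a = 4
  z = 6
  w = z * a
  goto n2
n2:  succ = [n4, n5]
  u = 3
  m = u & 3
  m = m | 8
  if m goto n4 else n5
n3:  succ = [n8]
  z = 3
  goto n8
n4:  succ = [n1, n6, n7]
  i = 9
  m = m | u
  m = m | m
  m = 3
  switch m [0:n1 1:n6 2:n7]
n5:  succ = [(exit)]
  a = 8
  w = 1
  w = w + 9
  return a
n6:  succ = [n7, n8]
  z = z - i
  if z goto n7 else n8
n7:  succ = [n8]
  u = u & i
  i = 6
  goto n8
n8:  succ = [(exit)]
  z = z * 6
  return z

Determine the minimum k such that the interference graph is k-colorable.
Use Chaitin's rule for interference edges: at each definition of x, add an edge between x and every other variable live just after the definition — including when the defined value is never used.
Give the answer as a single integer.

Answer: 4

Derivation:
def/use:
  n0: def={m} ue=∅
  n1: def={a,w,z} ue=∅
  n2: def={m,u} ue=∅
  n3: def={z} ue=∅
  n4: def={i,m} ue={m,u}
  n5: def={a,w} ue=∅
  n6: def={z} ue={i,z}
  n7: def={i,u} ue={i,u}
  n8: def={z} ue={z}

Liveness:
  live n0: ∅→∅
  live n1: ∅→{z}
  live n2: {z}→{m,u,z}
  live n3: ∅→{z}
  live n4: {m,u,z}→{i,u,z}
  live n5: ∅→∅
  live n6: {i,u,z}→{i,u,z}
  live n7: {i,u,z}→{z}
  live n8: {z}→∅

Interfere edges:
  a — {w,z}
  i — {m,u,z}
  m — {i,u,z}
  u — {i,m,z}
  w — {a,z}
  z — {a,i,m,u,w}

Registers:
  clique {i,m,u,z} ⇒ need ≥ 4
  4-colouring: R0={z}  R1={a,i}  R2={m,w}  R3={u}
  χ = 4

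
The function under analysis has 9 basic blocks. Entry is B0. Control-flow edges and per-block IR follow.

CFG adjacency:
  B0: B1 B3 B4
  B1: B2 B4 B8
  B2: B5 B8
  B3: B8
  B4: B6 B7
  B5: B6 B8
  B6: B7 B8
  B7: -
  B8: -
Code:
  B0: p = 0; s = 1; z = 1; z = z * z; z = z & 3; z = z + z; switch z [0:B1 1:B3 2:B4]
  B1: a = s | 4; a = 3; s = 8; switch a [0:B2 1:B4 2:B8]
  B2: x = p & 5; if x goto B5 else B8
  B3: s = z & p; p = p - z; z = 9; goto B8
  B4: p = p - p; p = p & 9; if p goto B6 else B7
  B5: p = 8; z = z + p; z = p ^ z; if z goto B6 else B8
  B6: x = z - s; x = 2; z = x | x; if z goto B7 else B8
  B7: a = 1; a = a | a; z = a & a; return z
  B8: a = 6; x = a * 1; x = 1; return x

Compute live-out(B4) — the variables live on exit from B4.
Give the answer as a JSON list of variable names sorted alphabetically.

Answer: ["s", "z"]

Analysis:
Block summaries:
  B0: def={p,s,z} ue=∅
  B1: def={a,s} ue={s}
  B2: def={x} ue={p}
  B3: def={p,s,z} ue={p,z}
  B4: def={p} ue={p}
  B5: def={p,z} ue={z}
  B6: def={x,z} ue={s,z}
  B7: def={a,z} ue=∅
  B8: def={a,x} ue=∅

Live sets:
  live B0: ∅→{p,s,z}
  live B1: {p,s,z}→{p,s,z}
  live B2: {p,s,z}→{s,z}
  live B3: {p,z}→∅
  live B4: {p,s,z}→{s,z}
  live B5: {s,z}→{s,z}
  live B6: {s,z}→∅
  live B7: ∅→∅
  live B8: ∅→∅

live-out(B4) = ["s", "z"]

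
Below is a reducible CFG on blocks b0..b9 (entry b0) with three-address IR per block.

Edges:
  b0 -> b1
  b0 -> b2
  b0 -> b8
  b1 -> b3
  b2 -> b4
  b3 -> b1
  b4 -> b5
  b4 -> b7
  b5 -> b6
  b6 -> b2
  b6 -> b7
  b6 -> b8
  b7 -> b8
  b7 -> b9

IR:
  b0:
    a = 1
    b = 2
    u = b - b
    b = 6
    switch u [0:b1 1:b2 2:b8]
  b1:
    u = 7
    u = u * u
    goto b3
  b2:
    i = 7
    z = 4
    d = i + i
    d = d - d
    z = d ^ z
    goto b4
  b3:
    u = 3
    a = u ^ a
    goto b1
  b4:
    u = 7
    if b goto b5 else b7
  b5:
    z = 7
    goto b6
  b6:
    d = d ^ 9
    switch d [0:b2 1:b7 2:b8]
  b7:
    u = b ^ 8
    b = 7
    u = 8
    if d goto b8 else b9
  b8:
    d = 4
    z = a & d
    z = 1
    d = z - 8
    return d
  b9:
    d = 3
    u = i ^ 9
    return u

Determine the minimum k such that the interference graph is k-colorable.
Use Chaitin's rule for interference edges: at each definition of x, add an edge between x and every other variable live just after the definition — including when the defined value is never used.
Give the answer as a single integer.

Answer: 5

Working:
Per-block:
  b0: {a,b,u} / ∅
  b1: {u} / ∅
  b2: {d,i,z} / ∅
  b3: {a,u} / {a}
  b4: {u} / {b}
  b5: {z} / ∅
  b6: {d} / {d}
  b7: {b,u} / {b,d}
  b8: {d,z} / {a}
  b9: {d,u} / {i}

Live sets:
  live b0: ∅→{a,b}
  live b1: {a}→{a}
  live b2: {a,b}→{a,b,d,i}
  live b3: {a}→{a}
  live b4: {a,b,d,i}→{a,b,d,i}
  live b5: {a,b,d,i}→{a,b,d,i}
  live b6: {a,b,d,i}→{a,b,d,i}
  live b7: {a,b,d,i}→{a,i}
  live b8: {a}→∅
  live b9: {i}→∅

Interference:
  a — {b,d,i,u,z}
  b — {a,d,i,u,z}
  d — {a,b,i,u,z}
  i — {a,b,d,u,z}
  u — {a,b,d,i}
  z — {a,b,d,i}

Registers:
  clique {a,b,d,i,u} ⇒ need ≥ 5
  assign a→r0 b→r1 d→r2 i→r3 u→r4 z→r4 — no edge inside a register ⇒ χ ≤ 5
  χ = 5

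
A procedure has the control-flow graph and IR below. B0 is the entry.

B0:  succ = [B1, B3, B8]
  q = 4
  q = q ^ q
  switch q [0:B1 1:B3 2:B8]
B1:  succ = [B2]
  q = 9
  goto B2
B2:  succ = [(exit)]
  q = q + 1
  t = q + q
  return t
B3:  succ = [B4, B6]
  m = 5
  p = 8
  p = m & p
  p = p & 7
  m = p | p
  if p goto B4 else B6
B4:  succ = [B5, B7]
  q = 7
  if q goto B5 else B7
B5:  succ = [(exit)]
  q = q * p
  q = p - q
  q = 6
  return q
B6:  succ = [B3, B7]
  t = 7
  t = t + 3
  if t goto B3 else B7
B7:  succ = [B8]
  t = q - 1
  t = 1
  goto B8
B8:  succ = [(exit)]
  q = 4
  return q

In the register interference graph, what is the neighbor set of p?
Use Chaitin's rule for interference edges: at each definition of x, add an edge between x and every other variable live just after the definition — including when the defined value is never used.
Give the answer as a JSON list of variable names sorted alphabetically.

def/use:
  B0 def {q} use ∅
  B1 def {q} use ∅
  B2 def {q,t} use {q}
  B3 def {m,p} use ∅
  B4 def {q} use ∅
  B5 def {q} use {p,q}
  B6 def {t} use ∅
  B7 def {t} use {q}
  B8 def {q} use ∅

Live sets:
  B0: in=∅ out={q}
  B1: in=∅ out={q}
  B2: in={q} out=∅
  B3: in={q} out={p,q}
  B4: in={p} out={p,q}
  B5: in={p,q} out=∅
  B6: in={q} out={q}
  B7: in={q} out=∅
  B8: in=∅ out=∅

Conflict graph:
  m↔{p,q}
  p↔{m,q}
  q↔{m,p,t}
  t↔{q}

N(p) = ["m", "q"]

Answer: ["m", "q"]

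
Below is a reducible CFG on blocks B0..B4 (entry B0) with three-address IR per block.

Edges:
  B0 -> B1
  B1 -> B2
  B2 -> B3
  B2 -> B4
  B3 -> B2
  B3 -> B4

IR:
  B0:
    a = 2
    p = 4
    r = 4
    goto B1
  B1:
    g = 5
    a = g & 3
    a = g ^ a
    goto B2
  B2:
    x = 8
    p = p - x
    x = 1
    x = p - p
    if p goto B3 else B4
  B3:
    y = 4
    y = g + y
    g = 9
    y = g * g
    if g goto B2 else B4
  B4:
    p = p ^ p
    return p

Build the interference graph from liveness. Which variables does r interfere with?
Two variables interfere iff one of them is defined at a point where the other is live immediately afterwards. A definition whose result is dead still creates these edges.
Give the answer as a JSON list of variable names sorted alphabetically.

Per-block:
  B0: {a,p,r} / ∅
  B1: {a,g} / ∅
  B2: {p,x} / {p}
  B3: {g,y} / {g}
  B4: {p} / {p}

Live sets:
  B0: in=∅ out={p}
  B1: in={p} out={g,p}
  B2: in={g,p} out={g,p}
  B3: in={g,p} out={g,p}
  B4: in={p} out=∅

Interference:
  a — {g,p}
  g — {a,p,x,y}
  p — {a,g,r,x,y}
  r — {p}
  x — {g,p}
  y — {g,p}

N(r) = ["p"]

Answer: ["p"]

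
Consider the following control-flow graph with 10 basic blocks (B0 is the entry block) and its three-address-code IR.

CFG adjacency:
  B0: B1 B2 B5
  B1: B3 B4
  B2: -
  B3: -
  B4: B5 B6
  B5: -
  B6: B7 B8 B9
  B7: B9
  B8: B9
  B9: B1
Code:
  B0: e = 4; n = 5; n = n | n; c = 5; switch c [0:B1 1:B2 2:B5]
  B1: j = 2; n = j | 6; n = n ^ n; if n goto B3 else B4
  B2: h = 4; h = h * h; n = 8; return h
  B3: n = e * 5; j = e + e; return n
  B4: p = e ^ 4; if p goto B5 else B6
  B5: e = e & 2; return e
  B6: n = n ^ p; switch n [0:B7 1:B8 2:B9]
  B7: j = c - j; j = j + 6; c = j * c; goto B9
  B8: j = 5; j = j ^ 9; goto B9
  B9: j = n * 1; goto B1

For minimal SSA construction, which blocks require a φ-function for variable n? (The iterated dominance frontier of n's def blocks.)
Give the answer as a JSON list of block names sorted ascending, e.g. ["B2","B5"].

Answer: ["B1", "B5"]

Analysis:
idom tree: B1←B0 B2←B0 B3←B1 B4←B1 B5←B0 B6←B4 B7←B6 B8←B6 B9←B6
Dom at joins:
  B1: preds {B0,B9}: {B0} ∩ {B0,B1,B4,B6,B9} = {B0}; idom=B0
  B5: preds {B0,B4}: {B0} ∩ {B0,B1,B4} = {B0}; idom=B0
  B9: preds {B6,B7,B8}: {B0,B1,B4,B6} ∩ {B0,B1,B4,B6,B7} ∩ {B0,B1,B4,B6,B8} = {B0,B1,B4,B6}; idom=B6

DF walk-up:
  B1←B0: walk · to B0
  B1←B9: walk B9→B6→B4→B1 to B0
  B5←B0: walk · to B0
  B5←B4: walk B4→B1 to B0
  B9←B6: walk · to B6
  B9←B7: walk B7 to B6
  B9←B8: walk B8 to B6
  DF(B0)=∅
  DF(B1)={B1,B5}
  DF(B2)=∅
  DF(B3)=∅
  DF(B4)={B1,B5}
  DF(B5)=∅
  DF(B6)={B1}
  DF(B7)={B9}
  DF(B8)={B9}
  DF(B9)={B1}

φ for n: defs {B0,B1,B2,B3,B6}
  DF⁺ = {B1,B5}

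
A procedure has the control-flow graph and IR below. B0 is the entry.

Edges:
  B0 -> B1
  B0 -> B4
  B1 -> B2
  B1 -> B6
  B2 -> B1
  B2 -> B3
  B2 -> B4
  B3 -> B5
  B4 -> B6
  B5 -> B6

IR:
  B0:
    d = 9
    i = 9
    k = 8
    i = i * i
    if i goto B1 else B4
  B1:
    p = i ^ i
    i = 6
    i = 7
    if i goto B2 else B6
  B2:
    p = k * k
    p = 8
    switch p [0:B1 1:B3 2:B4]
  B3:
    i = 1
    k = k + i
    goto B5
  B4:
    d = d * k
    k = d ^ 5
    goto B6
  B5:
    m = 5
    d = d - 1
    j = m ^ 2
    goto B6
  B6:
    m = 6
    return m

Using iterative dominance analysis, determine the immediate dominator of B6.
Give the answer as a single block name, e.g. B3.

Answer: B0

Derivation:
idom tree: B1←B0 B2←B1 B3←B2 B4←B0 B5←B3 B6←B0
Join-block Dom:
  B1: preds {B0,B2}: {B0} ∩ {B0,B1,B2} = {B0}; idom=B0
  B4: preds {B0,B2}: {B0} ∩ {B0,B1,B2} = {B0}; idom=B0
  B6: preds {B1,B4,B5}: {B0,B1} ∩ {B0,B4} ∩ {B0,B1,B2,B3,B5} = {B0}; idom=B0

idom(B6) = B0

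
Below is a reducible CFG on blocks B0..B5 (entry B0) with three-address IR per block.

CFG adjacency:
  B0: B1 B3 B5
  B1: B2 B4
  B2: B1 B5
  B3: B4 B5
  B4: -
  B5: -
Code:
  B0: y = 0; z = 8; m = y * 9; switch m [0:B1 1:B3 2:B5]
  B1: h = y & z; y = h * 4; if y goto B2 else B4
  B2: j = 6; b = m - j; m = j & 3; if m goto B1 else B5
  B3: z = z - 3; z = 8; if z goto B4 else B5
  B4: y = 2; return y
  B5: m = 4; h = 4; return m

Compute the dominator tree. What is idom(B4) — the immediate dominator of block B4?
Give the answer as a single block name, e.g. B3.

Answer: B0

Derivation:
idom tree: B1←B0 B2←B1 B3←B0 B4←B0 B5←B0
Dom∩ at merges:
  B1: preds {B0,B2}: {B0} ∩ {B0,B1,B2} = {B0}; idom=B0
  B4: preds {B1,B3}: {B0,B1} ∩ {B0,B3} = {B0}; idom=B0
  B5: preds {B0,B2,B3}: {B0} ∩ {B0,B1,B2} ∩ {B0,B3} = {B0}; idom=B0

idom(B4) = B0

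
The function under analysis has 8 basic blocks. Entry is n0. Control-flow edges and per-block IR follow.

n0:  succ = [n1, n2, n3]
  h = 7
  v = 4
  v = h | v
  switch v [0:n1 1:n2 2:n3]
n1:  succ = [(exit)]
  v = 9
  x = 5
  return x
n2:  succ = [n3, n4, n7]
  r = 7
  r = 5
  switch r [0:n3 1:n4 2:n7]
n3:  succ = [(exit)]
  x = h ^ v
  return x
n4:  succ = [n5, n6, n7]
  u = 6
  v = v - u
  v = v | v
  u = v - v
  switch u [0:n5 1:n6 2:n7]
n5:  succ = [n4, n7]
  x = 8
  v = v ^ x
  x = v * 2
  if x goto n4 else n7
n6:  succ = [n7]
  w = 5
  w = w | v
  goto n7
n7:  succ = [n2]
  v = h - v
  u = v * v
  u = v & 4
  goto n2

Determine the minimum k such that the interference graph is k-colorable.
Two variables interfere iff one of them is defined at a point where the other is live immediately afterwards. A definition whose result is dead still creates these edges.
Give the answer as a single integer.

Block summaries:
  n0: {h,v} / ∅
  n1: {v,x} / ∅
  n2: {r} / ∅
  n3: {x} / {h,v}
  n4: {u,v} / {v}
  n5: {v,x} / {v}
  n6: {w} / {v}
  n7: {u,v} / {h,v}

Live sets:
  n0: in=∅ out={h,v}
  n1: in=∅ out=∅
  n2: in={h,v} out={h,v}
  n3: in={h,v} out=∅
  n4: in={h,v} out={h,v}
  n5: in={h,v} out={h,v}
  n6: in={h,v} out={h,v}
  n7: in={h,v} out={h,v}

Interfere edges:
  h — {r,u,v,w,x}
  r — {h,v}
  u — {h,v}
  v — {h,r,u,w,x}
  w — {h,v}
  x — {h,v}

Registers:
  lower bound: {h,r,v} mutually conflict ⇒ χ ≥ 3
  3-colouring: c0={h}  c1={v}  c2={r,u,w,x}
  χ = 3

Answer: 3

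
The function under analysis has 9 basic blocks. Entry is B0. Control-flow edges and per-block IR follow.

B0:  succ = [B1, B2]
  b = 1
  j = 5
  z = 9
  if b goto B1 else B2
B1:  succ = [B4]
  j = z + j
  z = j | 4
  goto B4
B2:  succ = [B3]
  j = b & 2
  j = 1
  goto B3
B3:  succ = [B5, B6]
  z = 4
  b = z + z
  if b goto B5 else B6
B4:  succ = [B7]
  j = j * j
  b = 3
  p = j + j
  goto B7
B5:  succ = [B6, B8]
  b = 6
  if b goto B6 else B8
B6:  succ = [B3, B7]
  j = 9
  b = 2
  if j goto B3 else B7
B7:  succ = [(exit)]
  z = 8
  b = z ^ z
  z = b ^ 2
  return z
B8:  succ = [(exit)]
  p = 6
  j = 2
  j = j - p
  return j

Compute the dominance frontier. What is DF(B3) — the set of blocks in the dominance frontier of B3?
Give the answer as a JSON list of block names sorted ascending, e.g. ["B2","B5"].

idom tree: B1←B0 B2←B0 B3←B2 B4←B1 B5←B3 B6←B3 B7←B0 B8←B5
Dom at joins:
  B3: preds {B2,B6}: {B0,B2} ∩ {B0,B2,B3,B6} = {B0,B2}; idom=B2
  B6: preds {B3,B5}: {B0,B2,B3} ∩ {B0,B2,B3,B5} = {B0,B2,B3}; idom=B3
  B7: preds {B4,B6}: {B0,B1,B4} ∩ {B0,B2,B3,B6} = {B0}; idom=B0

Frontier:
  join B3 pred B2: · stop@B2
  join B3 pred B6: B6→B3 stop@B2
  join B6 pred B3: · stop@B3
  join B6 pred B5: B5 stop@B3
  join B7 pred B4: B4→B1 stop@B0
  join B7 pred B6: B6→B3→B2 stop@B0
  B0: DF=∅
  B1: DF={B7}
  B2: DF={B7}
  B3: DF={B3,B7}
  B4: DF={B7}
  B5: DF={B6}
  B6: DF={B3,B7}
  B7: DF=∅
  B8: DF=∅

DF(B3) = ["B3", "B7"]

Answer: ["B3", "B7"]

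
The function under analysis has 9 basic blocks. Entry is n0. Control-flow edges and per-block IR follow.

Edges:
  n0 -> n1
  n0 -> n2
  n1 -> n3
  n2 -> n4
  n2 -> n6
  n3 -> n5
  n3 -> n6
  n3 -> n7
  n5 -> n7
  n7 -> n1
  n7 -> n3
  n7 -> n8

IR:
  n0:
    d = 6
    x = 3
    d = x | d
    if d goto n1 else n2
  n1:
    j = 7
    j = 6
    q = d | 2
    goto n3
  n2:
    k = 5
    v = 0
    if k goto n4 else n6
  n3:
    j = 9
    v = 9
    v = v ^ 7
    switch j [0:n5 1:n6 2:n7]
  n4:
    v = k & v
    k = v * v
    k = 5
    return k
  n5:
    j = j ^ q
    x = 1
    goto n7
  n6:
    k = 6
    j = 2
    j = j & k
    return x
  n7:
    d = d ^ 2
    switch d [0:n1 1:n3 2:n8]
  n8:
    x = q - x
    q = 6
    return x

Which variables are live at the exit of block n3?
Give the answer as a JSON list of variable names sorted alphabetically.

Answer: ["d", "j", "q", "x"]

Derivation:
def/use:
  n0 def {d,x} use ∅
  n1 def {j,q} use {d}
  n2 def {k,v} use ∅
  n3 def {j,v} use ∅
  n4 def {k,v} use {k,v}
  n5 def {j,x} use {j,q}
  n6 def {j,k} use {x}
  n7 def {d} use {d}
  n8 def {q,x} use {q,x}

Liveness:
  n0: in=∅ out={d,x}
  n1: in={d,x} out={d,q,x}
  n2: in={x} out={k,v,x}
  n3: in={d,q,x} out={d,j,q,x}
  n4: in={k,v} out=∅
  n5: in={d,j,q} out={d,q,x}
  n6: in={x} out=∅
  n7: in={d,q,x} out={d,q,x}
  n8: in={q,x} out=∅

live-out(n3) = ["d", "j", "q", "x"]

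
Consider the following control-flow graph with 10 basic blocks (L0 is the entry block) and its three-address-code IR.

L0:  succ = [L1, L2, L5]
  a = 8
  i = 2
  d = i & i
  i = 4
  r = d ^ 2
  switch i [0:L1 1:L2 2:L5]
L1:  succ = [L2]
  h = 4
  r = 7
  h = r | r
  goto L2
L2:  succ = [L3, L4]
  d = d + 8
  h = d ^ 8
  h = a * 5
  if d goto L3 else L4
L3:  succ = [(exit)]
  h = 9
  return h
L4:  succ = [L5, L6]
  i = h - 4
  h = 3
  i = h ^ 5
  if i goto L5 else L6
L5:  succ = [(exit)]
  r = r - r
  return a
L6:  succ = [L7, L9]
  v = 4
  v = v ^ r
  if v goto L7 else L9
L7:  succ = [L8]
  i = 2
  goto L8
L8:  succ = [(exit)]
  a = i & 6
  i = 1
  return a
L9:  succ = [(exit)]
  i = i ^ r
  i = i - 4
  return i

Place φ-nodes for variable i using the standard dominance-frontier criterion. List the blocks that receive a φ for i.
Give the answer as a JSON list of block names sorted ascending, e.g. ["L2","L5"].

Answer: ["L5"]

Analysis:
idom tree: L1←L0 L2←L0 L3←L2 L4←L2 L5←L0 L6←L4 L7←L6 L8←L7 L9←L6
Dom∩ at merges:
  L2: preds {L0,L1}: {L0} ∩ {L0,L1} = {L0}; idom=L0
  L5: preds {L0,L4}: {L0} ∩ {L0,L2,L4} = {L0}; idom=L0

DF walk-up:
  L2←L0: walk · to L0
  L2←L1: walk L1 to L0
  L5←L0: walk · to L0
  L5←L4: walk L4→L2 to L0
  L0: DF=∅
  L1: DF={L2}
  L2: DF={L5}
  L3: DF=∅
  L4: DF={L5}
  L5: DF=∅
  L6: DF=∅
  L7: DF=∅
  L8: DF=∅
  L9: DF=∅

φ for i: defs {L0,L4,L7,L8,L9}
  DF⁺ = {L5}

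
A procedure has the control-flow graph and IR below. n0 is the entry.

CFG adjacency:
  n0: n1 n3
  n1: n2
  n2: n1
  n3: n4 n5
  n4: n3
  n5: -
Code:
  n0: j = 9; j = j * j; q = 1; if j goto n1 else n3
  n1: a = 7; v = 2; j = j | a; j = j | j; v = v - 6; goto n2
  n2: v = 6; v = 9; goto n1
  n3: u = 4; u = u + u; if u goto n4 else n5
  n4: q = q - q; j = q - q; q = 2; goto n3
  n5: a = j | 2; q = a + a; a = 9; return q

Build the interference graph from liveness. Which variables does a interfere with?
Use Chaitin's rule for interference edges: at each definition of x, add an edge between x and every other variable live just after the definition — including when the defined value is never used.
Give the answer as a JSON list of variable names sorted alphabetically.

Per-block:
  n0 def {j,q} use ∅
  n1 def {a,j,v} use {j}
  n2 def {v} use ∅
  n3 def {u} use ∅
  n4 def {j,q} use {q}
  n5 def {a,q} use {j}

Backward fixpoint:
  n0 li=∅ lo={j,q}
  n1 li={j} lo={j}
  n2 li={j} lo={j}
  n3 li={j,q} lo={j,q}
  n4 li={q} lo={j,q}
  n5 li={j} lo=∅

Conflict graph:
  a↔{j,q,v}
  j↔{a,q,u,v}
  q↔{a,j,u}
  u↔{j,q}
  v↔{a,j}

N(a) = ["j", "q", "v"]

Answer: ["j", "q", "v"]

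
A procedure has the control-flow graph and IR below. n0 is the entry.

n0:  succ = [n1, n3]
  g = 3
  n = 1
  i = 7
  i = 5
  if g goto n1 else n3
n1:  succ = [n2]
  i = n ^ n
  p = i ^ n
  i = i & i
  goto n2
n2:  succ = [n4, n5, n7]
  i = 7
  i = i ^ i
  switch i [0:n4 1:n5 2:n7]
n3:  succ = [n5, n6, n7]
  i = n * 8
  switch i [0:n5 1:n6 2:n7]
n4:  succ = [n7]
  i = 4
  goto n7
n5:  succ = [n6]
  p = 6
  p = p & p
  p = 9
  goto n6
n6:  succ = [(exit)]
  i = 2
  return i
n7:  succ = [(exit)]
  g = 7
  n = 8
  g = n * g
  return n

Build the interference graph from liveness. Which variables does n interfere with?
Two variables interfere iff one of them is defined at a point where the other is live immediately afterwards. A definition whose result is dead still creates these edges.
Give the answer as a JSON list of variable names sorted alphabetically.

Answer: ["g", "i"]

Derivation:
Block summaries:
  n0: {g,i,n} / ∅
  n1: {i,p} / {n}
  n2: {i} / ∅
  n3: {i} / {n}
  n4: {i} / ∅
  n5: {p} / ∅
  n6: {i} / ∅
  n7: {g,n} / ∅

Live sets:
  n0: in=∅ out={n}
  n1: in={n} out=∅
  n2: in=∅ out=∅
  n3: in={n} out=∅
  n4: in=∅ out=∅
  n5: in=∅ out=∅
  n6: in=∅ out=∅
  n7: in=∅ out=∅

Interference:
  g: {i,n}
  i: {g,n,p}
  n: {g,i}
  p: {i}

N(n) = ["g", "i"]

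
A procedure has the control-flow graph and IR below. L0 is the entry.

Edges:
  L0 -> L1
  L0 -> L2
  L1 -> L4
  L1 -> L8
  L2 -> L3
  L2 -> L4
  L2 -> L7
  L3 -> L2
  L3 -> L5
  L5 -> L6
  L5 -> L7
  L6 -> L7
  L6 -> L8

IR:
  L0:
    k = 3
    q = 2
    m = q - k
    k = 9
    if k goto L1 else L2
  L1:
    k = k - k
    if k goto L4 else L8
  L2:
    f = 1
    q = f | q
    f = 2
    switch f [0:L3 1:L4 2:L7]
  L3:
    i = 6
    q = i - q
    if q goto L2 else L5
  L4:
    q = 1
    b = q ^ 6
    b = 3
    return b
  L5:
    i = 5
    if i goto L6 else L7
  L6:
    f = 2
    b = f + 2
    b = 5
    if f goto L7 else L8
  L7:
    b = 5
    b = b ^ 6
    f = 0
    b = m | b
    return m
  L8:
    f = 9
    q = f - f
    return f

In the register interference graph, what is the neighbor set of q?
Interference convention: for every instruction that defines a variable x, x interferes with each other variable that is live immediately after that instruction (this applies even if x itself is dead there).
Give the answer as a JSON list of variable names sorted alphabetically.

Block summaries:
  L0 def {k,m,q} use ∅
  L1 def {k} use {k}
  L2 def {f,q} use {q}
  L3 def {i,q} use {q}
  L4 def {b,q} use ∅
  L5 def {i} use ∅
  L6 def {b,f} use ∅
  L7 def {b,f} use {m}
  L8 def {f,q} use ∅

Backward fixpoint:
  L0: in=∅ out={k,m,q}
  L1: in={k} out=∅
  L2: in={m,q} out={m,q}
  L3: in={m,q} out={m,q}
  L4: in=∅ out=∅
  L5: in={m} out={m}
  L6: in={m} out={m}
  L7: in={m} out=∅
  L8: in=∅ out=∅

Conflict graph:
  b: {f,m}
  f: {b,m,q}
  i: {m,q}
  k: {m,q}
  m: {b,f,i,k,q}
  q: {f,i,k,m}

N(q) = ["f", "i", "k", "m"]

Answer: ["f", "i", "k", "m"]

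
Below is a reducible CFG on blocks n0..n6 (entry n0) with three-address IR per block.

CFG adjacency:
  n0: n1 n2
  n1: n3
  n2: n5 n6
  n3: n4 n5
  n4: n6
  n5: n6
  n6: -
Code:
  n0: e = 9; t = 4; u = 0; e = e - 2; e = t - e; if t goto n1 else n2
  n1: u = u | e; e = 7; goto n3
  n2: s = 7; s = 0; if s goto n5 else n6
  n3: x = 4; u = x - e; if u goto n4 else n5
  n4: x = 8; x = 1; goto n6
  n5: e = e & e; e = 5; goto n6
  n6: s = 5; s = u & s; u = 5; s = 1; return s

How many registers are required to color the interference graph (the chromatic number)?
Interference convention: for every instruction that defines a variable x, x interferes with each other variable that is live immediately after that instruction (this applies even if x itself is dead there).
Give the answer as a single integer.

Answer: 3

Derivation:
Block summaries:
  n0 def {e,t,u} use ∅
  n1 def {e,u} use {e,u}
  n2 def {s} use ∅
  n3 def {u,x} use {e}
  n4 def {x} use ∅
  n5 def {e} use {e}
  n6 def {s,u} use {u}

Liveness:
  n0 li=∅ lo={e,u}
  n1 li={e,u} lo={e}
  n2 li={e,u} lo={e,u}
  n3 li={e} lo={e,u}
  n4 li={u} lo={u}
  n5 li={e,u} lo={u}
  n6 li={u} lo=∅

Interfere edges:
  e↔{s,t,u,x}
  s↔{e,u}
  t↔{e,u}
  u↔{e,s,t,x}
  x↔{e,u}

Chromatic number:
  clique {e,s,u} ⇒ need ≥ 3
  3-colouring: R0={e}  R1={u}  R2={s,t,x}
  χ = 3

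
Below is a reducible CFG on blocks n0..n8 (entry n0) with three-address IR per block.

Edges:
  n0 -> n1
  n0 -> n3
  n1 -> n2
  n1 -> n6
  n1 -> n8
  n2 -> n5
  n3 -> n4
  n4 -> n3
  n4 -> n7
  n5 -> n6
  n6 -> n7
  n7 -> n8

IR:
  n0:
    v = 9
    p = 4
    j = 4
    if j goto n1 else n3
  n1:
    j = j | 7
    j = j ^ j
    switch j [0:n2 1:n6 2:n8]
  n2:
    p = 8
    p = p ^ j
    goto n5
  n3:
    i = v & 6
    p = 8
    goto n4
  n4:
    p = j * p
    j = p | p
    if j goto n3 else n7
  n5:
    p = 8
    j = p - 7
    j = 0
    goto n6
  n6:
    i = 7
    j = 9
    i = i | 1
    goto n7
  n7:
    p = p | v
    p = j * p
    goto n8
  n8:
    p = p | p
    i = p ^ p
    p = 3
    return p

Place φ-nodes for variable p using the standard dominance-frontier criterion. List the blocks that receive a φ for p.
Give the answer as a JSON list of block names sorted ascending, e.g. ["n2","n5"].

idom tree: n1←n0 n2←n1 n3←n0 n4←n3 n5←n2 n6←n1 n7←n0 n8←n0
Dom∩ at merges:
  n3: preds {n0,n4}: {n0} ∩ {n0,n3,n4} = {n0}; idom=n0
  n6: preds {n1,n5}: {n0,n1} ∩ {n0,n1,n2,n5} = {n0,n1}; idom=n1
  n7: preds {n4,n6}: {n0,n3,n4} ∩ {n0,n1,n6} = {n0}; idom=n0
  n8: preds {n1,n7}: {n0,n1} ∩ {n0,n7} = {n0}; idom=n0

Frontier:
  join n3 pred n0: · stop@n0
  join n3 pred n4: n4→n3 stop@n0
  join n6 pred n1: · stop@n1
  join n6 pred n5: n5→n2 stop@n1
  join n7 pred n4: n4→n3 stop@n0
  join n7 pred n6: n6→n1 stop@n0
  join n8 pred n1: n1 stop@n0
  join n8 pred n7: n7 stop@n0
  n0 → ∅
  n1 → {n7,n8}
  n2 → {n6}
  n3 → {n3,n7}
  n4 → {n3,n7}
  n5 → {n6}
  n6 → {n7}
  n7 → {n8}
  n8 → ∅

φ for p: defs {n0,n2,n3,n4,n5,n7,n8}
  DF⁺ = {n3,n6,n7,n8}

Answer: ["n3", "n6", "n7", "n8"]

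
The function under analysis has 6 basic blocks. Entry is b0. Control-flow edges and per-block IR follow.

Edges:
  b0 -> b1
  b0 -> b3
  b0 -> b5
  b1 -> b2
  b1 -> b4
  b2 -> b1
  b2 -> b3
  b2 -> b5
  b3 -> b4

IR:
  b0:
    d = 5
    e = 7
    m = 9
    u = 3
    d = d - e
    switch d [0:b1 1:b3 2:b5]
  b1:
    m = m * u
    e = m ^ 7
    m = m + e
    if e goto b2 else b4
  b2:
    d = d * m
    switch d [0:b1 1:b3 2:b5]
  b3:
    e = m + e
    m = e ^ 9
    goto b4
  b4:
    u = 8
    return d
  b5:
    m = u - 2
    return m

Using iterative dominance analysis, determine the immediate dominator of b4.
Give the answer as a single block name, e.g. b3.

idom tree: b1←b0 b2←b1 b3←b0 b4←b0 b5←b0
Dom∩ at merges:
  b1: preds {b0,b2}: {b0} ∩ {b0,b1,b2} = {b0}; idom=b0
  b3: preds {b0,b2}: {b0} ∩ {b0,b1,b2} = {b0}; idom=b0
  b4: preds {b1,b3}: {b0,b1} ∩ {b0,b3} = {b0}; idom=b0
  b5: preds {b0,b2}: {b0} ∩ {b0,b1,b2} = {b0}; idom=b0

idom(b4) = b0

Answer: b0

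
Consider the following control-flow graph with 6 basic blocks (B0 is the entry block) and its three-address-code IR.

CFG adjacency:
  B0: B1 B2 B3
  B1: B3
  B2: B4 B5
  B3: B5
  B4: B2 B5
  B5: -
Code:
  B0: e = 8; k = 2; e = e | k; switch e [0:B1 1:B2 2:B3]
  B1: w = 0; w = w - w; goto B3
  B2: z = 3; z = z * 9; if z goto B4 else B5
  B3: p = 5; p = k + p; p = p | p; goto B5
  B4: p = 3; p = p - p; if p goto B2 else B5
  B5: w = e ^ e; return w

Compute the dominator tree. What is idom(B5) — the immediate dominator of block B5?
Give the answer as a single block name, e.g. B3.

idom tree: B1←B0 B2←B0 B3←B0 B4←B2 B5←B0
Dom at joins:
  B2: preds {B0,B4}: {B0} ∩ {B0,B2,B4} = {B0}; idom=B0
  B3: preds {B0,B1}: {B0} ∩ {B0,B1} = {B0}; idom=B0
  B5: preds {B2,B3,B4}: {B0,B2} ∩ {B0,B3} ∩ {B0,B2,B4} = {B0}; idom=B0

idom(B5) = B0

Answer: B0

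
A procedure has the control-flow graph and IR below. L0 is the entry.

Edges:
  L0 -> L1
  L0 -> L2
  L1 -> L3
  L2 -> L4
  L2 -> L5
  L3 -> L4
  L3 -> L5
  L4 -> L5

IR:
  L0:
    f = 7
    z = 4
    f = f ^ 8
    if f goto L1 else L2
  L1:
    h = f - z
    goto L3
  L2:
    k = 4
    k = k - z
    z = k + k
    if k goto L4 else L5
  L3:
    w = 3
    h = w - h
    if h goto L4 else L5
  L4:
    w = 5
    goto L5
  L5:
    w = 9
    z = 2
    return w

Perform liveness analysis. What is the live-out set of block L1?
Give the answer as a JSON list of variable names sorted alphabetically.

Per-block:
  L0: def={f,z} ue=∅
  L1: def={h} ue={f,z}
  L2: def={k,z} ue={z}
  L3: def={h,w} ue={h}
  L4: def={w} ue=∅
  L5: def={w,z} ue=∅

Live sets:
  L0 li=∅ lo={f,z}
  L1 li={f,z} lo={h}
  L2 li={z} lo=∅
  L3 li={h} lo=∅
  L4 li=∅ lo=∅
  L5 li=∅ lo=∅

live-out(L1) = ["h"]

Answer: ["h"]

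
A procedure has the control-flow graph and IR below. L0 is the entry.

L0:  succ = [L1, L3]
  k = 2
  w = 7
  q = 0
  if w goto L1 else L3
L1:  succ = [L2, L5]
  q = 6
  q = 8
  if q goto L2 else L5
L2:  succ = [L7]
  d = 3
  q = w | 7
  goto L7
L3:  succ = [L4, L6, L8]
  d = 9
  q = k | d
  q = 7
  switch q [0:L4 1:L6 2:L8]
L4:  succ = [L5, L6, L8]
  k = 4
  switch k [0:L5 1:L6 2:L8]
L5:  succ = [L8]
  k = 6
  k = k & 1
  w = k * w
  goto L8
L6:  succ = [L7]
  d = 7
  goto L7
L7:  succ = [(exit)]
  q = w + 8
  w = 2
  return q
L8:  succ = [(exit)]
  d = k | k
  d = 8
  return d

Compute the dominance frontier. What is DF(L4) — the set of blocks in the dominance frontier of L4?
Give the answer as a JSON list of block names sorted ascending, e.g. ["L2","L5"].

idom tree: L1←L0 L2←L1 L3←L0 L4←L3 L5←L0 L6←L3 L7←L0 L8←L0
Join-block Dom:
  L5: preds {L1,L4}: {L0,L1} ∩ {L0,L3,L4} = {L0}; idom=L0
  L6: preds {L3,L4}: {L0,L3} ∩ {L0,L3,L4} = {L0,L3}; idom=L3
  L7: preds {L2,L6}: {L0,L1,L2} ∩ {L0,L3,L6} = {L0}; idom=L0
  L8: preds {L3,L4,L5}: {L0,L3} ∩ {L0,L3,L4} ∩ {L0,L5} = {L0}; idom=L0

DF derivation:
  join L5 pred L1: L1 stop@L0
  join L5 pred L4: L4→L3 stop@L0
  join L6 pred L3: · stop@L3
  join L6 pred L4: L4 stop@L3
  join L7 pred L2: L2→L1 stop@L0
  join L7 pred L6: L6→L3 stop@L0
  join L8 pred L3: L3 stop@L0
  join L8 pred L4: L4→L3 stop@L0
  join L8 pred L5: L5 stop@L0
  L0: DF=∅
  L1: DF={L5,L7}
  L2: DF={L7}
  L3: DF={L5,L7,L8}
  L4: DF={L5,L6,L8}
  L5: DF={L8}
  L6: DF={L7}
  L7: DF=∅
  L8: DF=∅

DF(L4) = ["L5", "L6", "L8"]

Answer: ["L5", "L6", "L8"]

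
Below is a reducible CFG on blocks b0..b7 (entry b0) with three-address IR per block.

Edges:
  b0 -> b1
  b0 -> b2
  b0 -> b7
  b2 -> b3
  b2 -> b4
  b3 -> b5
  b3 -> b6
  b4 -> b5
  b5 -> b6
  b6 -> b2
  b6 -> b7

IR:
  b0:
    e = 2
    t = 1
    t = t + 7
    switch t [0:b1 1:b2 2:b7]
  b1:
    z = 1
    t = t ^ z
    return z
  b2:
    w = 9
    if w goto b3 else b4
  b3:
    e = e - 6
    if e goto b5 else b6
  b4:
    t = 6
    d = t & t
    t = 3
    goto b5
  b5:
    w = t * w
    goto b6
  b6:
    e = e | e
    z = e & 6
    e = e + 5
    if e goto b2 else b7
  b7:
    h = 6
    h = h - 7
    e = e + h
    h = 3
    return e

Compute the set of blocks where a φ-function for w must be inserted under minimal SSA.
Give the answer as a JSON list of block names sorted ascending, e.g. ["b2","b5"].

idom tree: b1←b0 b2←b0 b3←b2 b4←b2 b5←b2 b6←b2 b7←b0
Dom at joins:
  b2: preds {b0,b6}: {b0} ∩ {b0,b2,b6} = {b0}; idom=b0
  b5: preds {b3,b4}: {b0,b2,b3} ∩ {b0,b2,b4} = {b0,b2}; idom=b2
  b6: preds {b3,b5}: {b0,b2,b3} ∩ {b0,b2,b5} = {b0,b2}; idom=b2
  b7: preds {b0,b6}: {b0} ∩ {b0,b2,b6} = {b0}; idom=b0

DF walk-up:
  join b2 pred b0: · stop@b0
  join b2 pred b6: b6→b2 stop@b0
  join b5 pred b3: b3 stop@b2
  join b5 pred b4: b4 stop@b2
  join b6 pred b3: b3 stop@b2
  join b6 pred b5: b5 stop@b2
  join b7 pred b0: · stop@b0
  join b7 pred b6: b6→b2 stop@b0
  b0 → ∅
  b1 → ∅
  b2 → {b2,b7}
  b3 → {b5,b6}
  b4 → {b5}
  b5 → {b6}
  b6 → {b2,b7}
  b7 → ∅

φ for w: defs {b2,b5}
  DF⁺ = {b2,b6,b7}

Answer: ["b2", "b6", "b7"]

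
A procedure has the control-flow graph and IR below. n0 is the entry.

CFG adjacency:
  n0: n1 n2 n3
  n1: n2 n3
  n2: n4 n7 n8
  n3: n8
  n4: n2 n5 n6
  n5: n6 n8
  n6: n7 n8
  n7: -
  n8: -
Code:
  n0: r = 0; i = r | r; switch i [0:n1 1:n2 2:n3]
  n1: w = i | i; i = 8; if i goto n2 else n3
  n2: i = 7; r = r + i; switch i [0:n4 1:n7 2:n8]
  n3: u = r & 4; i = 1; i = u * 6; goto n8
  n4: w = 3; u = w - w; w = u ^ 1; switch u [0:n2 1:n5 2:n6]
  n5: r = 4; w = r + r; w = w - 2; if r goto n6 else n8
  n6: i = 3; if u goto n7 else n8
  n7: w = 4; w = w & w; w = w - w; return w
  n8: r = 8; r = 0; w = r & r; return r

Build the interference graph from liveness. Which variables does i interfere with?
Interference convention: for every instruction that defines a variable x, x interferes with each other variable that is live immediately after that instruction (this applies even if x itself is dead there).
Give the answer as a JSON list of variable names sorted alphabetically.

Answer: ["r", "u"]

Analysis:
Per-block:
  n0: def={i,r} ue=∅
  n1: def={i,w} ue={i}
  n2: def={i,r} ue={r}
  n3: def={i,u} ue={r}
  n4: def={u,w} ue=∅
  n5: def={r,w} ue=∅
  n6: def={i} ue={u}
  n7: def={w} ue=∅
  n8: def={r,w} ue=∅

Backward fixpoint:
  n0 li=∅ lo={i,r}
  n1 li={i,r} lo={r}
  n2 li={r} lo={r}
  n3 li={r} lo=∅
  n4 li={r} lo={r,u}
  n5 li={u} lo={u}
  n6 li={u} lo=∅
  n7 li=∅ lo=∅
  n8 li=∅ lo=∅

Conflict graph:
  i↔{r,u}
  r↔{i,u,w}
  u↔{i,r,w}
  w↔{r,u}

N(i) = ["r", "u"]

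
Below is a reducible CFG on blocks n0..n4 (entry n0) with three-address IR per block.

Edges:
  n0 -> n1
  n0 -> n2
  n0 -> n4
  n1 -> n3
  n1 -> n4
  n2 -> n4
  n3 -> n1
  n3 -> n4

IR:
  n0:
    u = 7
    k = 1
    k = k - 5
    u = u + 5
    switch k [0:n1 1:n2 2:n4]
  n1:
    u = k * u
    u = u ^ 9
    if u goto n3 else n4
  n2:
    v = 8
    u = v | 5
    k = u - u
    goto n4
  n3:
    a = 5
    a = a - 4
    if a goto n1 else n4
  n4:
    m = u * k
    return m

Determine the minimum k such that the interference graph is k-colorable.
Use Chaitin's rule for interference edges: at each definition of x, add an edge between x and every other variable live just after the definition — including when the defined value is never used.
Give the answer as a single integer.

def/use:
  n0: {k,u} / ∅
  n1: {u} / {k,u}
  n2: {k,u,v} / ∅
  n3: {a} / ∅
  n4: {m} / {k,u}

Backward fixpoint:
  n0 li=∅ lo={k,u}
  n1 li={k,u} lo={k,u}
  n2 li=∅ lo={k,u}
  n3 li={k,u} lo={k,u}
  n4 li={k,u} lo=∅

Interference:
  a — {k,u}
  k — {a,u}
  m — ∅
  u — {a,k}
  v — ∅

Chromatic number:
  {a,k,u} pairwise interfere (3-clique) ⇒ χ ≥ 3
  3-colouring: R0={a,m,v}  R1={k}  R2={u}
  χ = 3

Answer: 3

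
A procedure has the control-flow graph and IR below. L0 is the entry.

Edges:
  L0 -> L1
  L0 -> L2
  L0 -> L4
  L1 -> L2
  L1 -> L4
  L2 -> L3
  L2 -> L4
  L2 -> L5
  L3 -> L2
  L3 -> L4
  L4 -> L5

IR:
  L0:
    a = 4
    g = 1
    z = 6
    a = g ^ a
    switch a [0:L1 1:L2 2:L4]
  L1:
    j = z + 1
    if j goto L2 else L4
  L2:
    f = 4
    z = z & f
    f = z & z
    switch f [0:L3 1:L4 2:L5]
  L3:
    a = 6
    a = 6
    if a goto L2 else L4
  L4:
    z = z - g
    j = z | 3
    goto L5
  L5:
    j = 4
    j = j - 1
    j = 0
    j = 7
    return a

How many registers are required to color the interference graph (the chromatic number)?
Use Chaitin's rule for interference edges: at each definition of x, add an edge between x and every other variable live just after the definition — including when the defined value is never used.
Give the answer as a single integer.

Block summaries:
  L0: def={a,g,z} ue=∅
  L1: def={j} ue={z}
  L2: def={f,z} ue={z}
  L3: def={a} ue=∅
  L4: def={j,z} ue={g,z}
  L5: def={j} ue={a}

Live sets:
  L0: in=∅ out={a,g,z}
  L1: in={a,g,z} out={a,g,z}
  L2: in={a,g,z} out={a,g,z}
  L3: in={g,z} out={a,g,z}
  L4: in={a,g,z} out={a}
  L5: in={a} out=∅

Conflict graph:
  a↔{f,g,j,z}
  f↔{a,g,z}
  g↔{a,f,j,z}
  j↔{a,g,z}
  z↔{a,f,g,j}

Chromatic number:
  lower bound: {a,f,g,z} mutually conflict ⇒ χ ≥ 4
  assign a→c0 f→c3 g→c1 j→c3 z→c2 — no edge inside a register ⇒ χ ≤ 4
  χ = 4

Answer: 4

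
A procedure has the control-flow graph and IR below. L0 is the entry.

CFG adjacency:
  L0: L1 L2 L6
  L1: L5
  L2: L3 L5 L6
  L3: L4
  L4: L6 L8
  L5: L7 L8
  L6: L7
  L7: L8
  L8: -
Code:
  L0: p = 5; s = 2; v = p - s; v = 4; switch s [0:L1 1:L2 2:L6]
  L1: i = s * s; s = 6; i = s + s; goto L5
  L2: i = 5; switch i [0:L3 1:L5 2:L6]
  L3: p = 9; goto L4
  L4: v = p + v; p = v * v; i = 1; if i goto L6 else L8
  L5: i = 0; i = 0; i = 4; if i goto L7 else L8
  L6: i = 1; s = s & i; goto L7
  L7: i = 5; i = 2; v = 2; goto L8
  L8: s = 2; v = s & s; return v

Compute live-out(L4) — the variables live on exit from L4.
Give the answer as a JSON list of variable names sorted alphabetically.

Answer: ["s"]

Analysis:
Per-block:
  L0: def={p,s,v} ue=∅
  L1: def={i,s} ue={s}
  L2: def={i} ue=∅
  L3: def={p} ue=∅
  L4: def={i,p,v} ue={p,v}
  L5: def={i} ue=∅
  L6: def={i,s} ue={s}
  L7: def={i,v} ue=∅
  L8: def={s,v} ue=∅

Backward fixpoint:
  L0 li=∅ lo={s,v}
  L1 li={s} lo=∅
  L2 li={s,v} lo={s,v}
  L3 li={s,v} lo={p,s,v}
  L4 li={p,s,v} lo={s}
  L5 li=∅ lo=∅
  L6 li={s} lo=∅
  L7 li=∅ lo=∅
  L8 li=∅ lo=∅

live-out(L4) = ["s"]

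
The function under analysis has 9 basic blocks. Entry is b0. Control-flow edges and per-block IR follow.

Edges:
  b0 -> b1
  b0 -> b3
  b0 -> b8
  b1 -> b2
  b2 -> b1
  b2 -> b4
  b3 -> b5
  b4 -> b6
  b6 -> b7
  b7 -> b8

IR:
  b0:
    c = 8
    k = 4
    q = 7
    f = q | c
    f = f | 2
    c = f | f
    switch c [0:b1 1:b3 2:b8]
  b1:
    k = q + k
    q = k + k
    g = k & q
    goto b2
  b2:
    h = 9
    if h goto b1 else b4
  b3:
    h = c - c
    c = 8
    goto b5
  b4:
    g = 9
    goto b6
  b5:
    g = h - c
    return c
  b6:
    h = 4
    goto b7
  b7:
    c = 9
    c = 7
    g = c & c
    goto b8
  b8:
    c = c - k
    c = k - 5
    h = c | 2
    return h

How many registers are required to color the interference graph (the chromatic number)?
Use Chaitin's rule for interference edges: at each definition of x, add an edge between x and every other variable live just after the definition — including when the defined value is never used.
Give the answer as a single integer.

def/use:
  b0 def {c,f,k,q} use ∅
  b1 def {g,k,q} use {k,q}
  b2 def {h} use ∅
  b3 def {c,h} use {c}
  b4 def {g} use ∅
  b5 def {g} use {c,h}
  b6 def {h} use ∅
  b7 def {c,g} use ∅
  b8 def {c,h} use {c,k}

Live sets:
  b0 li=∅ lo={c,k,q}
  b1 li={k,q} lo={k,q}
  b2 li={k,q} lo={k,q}
  b3 li={c} lo={c,h}
  b4 li={k} lo={k}
  b5 li={c,h} lo=∅
  b6 li={k} lo={k}
  b7 li={k} lo={c,k}
  b8 li={c,k} lo=∅

Interference:
  c↔{g,h,k,q}
  f↔{k,q}
  g↔{c,k,q}
  h↔{c,k,q}
  k↔{c,f,g,h,q}
  q↔{c,f,g,h,k}

Chromatic number:
  {c,g,k,q} pairwise interfere (4-clique) ⇒ χ ≥ 4
  assign c→R2 f→R2 g→R3 h→R3 k→R0 q→R1 — no edge inside a register ⇒ χ ≤ 4
  χ = 4

Answer: 4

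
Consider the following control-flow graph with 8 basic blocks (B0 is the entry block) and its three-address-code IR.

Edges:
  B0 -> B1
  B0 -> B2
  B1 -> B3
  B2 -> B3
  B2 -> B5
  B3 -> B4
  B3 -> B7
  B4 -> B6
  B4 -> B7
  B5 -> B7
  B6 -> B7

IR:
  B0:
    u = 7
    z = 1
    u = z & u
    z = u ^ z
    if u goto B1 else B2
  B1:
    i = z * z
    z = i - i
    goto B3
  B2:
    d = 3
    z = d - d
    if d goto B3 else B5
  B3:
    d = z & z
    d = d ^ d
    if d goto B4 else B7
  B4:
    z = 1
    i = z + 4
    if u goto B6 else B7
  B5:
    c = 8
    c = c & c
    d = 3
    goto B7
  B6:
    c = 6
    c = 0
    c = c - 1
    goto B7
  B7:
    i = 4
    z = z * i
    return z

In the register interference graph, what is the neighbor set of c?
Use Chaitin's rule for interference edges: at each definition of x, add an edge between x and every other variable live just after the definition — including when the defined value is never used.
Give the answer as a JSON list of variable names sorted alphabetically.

Answer: ["z"]

Working:
def/use:
  B0: def={u,z} ue=∅
  B1: def={i,z} ue={z}
  B2: def={d,z} ue=∅
  B3: def={d} ue={z}
  B4: def={i,z} ue={u}
  B5: def={c,d} ue=∅
  B6: def={c} ue=∅
  B7: def={i,z} ue={z}

Backward fixpoint:
  live B0: ∅→{u,z}
  live B1: {u,z}→{u,z}
  live B2: {u}→{u,z}
  live B3: {u,z}→{u,z}
  live B4: {u}→{z}
  live B5: {z}→{z}
  live B6: {z}→{z}
  live B7: {z}→∅

Interfere edges:
  c↔{z}
  d↔{u,z}
  i↔{u,z}
  u↔{d,i,z}
  z↔{c,d,i,u}

N(c) = ["z"]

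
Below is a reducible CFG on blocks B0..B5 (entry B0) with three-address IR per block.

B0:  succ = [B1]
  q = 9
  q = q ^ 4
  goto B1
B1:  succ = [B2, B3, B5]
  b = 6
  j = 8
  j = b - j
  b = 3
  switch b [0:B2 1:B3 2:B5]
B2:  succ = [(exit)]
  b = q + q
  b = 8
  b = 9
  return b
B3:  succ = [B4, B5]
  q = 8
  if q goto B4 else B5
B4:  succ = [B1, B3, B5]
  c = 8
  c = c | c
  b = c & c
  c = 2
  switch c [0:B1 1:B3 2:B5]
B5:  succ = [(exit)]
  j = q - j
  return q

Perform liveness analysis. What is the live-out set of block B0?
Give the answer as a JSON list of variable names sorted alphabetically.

def/use:
  B0 def {q} use ∅
  B1 def {b,j} use ∅
  B2 def {b} use {q}
  B3 def {q} use ∅
  B4 def {b,c} use ∅
  B5 def {j} use {j,q}

Backward fixpoint:
  B0 li=∅ lo={q}
  B1 li={q} lo={j,q}
  B2 li={q} lo=∅
  B3 li={j} lo={j,q}
  B4 li={j,q} lo={j,q}
  B5 li={j,q} lo=∅

live-out(B0) = ["q"]

Answer: ["q"]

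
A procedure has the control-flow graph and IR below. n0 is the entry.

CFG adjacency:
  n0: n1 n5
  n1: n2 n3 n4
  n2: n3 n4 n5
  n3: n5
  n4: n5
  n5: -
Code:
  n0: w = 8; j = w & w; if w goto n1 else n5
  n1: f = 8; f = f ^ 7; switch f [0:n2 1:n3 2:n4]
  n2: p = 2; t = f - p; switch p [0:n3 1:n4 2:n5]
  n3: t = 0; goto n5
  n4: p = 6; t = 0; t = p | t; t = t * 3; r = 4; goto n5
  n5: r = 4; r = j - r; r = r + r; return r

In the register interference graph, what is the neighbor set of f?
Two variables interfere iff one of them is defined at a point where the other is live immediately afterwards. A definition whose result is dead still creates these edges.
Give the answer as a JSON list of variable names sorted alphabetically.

Per-block:
  n0: def={j,w} ue=∅
  n1: def={f} ue=∅
  n2: def={p,t} ue={f}
  n3: def={t} ue=∅
  n4: def={p,r,t} ue=∅
  n5: def={r} ue={j}

Live sets:
  n0 li=∅ lo={j}
  n1 li={j} lo={f,j}
  n2 li={f,j} lo={j}
  n3 li={j} lo={j}
  n4 li={j} lo={j}
  n5 li={j} lo=∅

Interfere edges:
  f — {j,p}
  j — {f,p,r,t,w}
  p — {f,j,t}
  r — {j}
  t — {j,p}
  w — {j}

N(f) = ["j", "p"]

Answer: ["j", "p"]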